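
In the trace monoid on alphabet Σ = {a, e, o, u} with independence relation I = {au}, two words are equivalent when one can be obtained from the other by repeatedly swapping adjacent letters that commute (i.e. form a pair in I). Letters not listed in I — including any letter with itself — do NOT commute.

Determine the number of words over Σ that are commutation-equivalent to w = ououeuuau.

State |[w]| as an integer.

4

0(o) covers ∅
1(u) covers 0:o
2(o) covers 1:u
3(u) covers 2:o
4(e) covers 3:u
5(u) covers 4:e
6(u) covers 5:u
7(a) covers 4:e
8(u) covers 6:u
floor of heap: 0:o
completions by unplaced set U, small U first (add the entries for U minus each lowest piece of U):
  |U|=1: {7}:1  {8}:1
  |U|=2: {6,8}:1  {7,8}:2
  |U|=3: {5,6,8}:1  {6,7,8}:3
  |U|=4: {5,6,7,8}:4
  |U|=5: {4,5,6,7,8}:4
  |U|=6: {3,4,5,6,7,8}:4
  |U|=7: {2,3,4,5,6,7,8}:4
  start at 0(o): 4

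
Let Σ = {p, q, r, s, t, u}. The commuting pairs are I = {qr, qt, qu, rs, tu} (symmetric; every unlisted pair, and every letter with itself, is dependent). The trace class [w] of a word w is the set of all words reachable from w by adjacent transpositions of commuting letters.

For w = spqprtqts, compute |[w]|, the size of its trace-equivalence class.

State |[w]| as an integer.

drop 0:s onto floor
drop 1:p onto {0:s}
drop 2:q onto {1:p}
drop 3:p onto {2:q}
drop 4:r onto {3:p}
drop 5:t onto {4:r}
drop 6:q onto {3:p}
drop 7:t onto {5:t}
drop 8:s onto {6:q, 7:t}
ground layer = {0:s}
drop-orders for the pieces not yet dropped (sum over which currently-grounded one goes next):
  1 to go: {8} 1
  2 to go: {6,8} 1  {7,8} 1
  3 to go: {5,7,8} 1  {6,7,8} 2
  4 to go: {4,5,7,8} 1  {5,6,7,8} 3
  5 to go: {4,5,6,7,8} 4
  6 to go: {3,4,5,6,7,8} 4
  7 to go: {2,3,4,5,6,7,8} 4
  if 0:s drops first: 4 orders

4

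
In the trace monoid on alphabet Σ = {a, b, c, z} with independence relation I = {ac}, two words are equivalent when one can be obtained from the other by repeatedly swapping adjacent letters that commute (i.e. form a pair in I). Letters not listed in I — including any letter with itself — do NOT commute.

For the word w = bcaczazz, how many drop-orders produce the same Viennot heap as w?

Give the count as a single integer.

3

drop 0:b onto floor
drop 1:c onto {0:b}
drop 2:a onto {0:b}
drop 3:c onto {1:c}
drop 4:z onto {2:a, 3:c}
drop 5:a onto {4:z}
drop 6:z onto {5:a}
drop 7:z onto {6:z}
ground layer = {0:b}
drop-orders for the pieces not yet dropped (sum over which currently-grounded one goes next):
  1 to go: {7} 1
  2 to go: {6,7} 1
  3 to go: {5,6,7} 1
  4 to go: {4,5,6,7} 1
  5 to go: {2,4,5,6,7} 1  {3,4,5,6,7} 1
  6 to go: {1,3,4,5,6,7} 1  {2,3,4,5,6,7} 2
  if 0:b drops first: 3 orders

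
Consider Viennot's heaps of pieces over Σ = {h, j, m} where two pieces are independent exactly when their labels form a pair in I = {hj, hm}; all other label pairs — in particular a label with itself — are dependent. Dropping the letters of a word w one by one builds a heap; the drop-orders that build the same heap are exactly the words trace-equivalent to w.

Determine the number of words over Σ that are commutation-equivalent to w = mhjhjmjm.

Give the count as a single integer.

piece 0:m — minimal
piece 1:h — minimal
piece 2:j rests on {0:m}
piece 3:h rests on {1:h}
piece 4:j rests on {2:j}
piece 5:m rests on {4:j}
piece 6:j rests on {5:m}
piece 7:m rests on {6:j}
minimal pieces: {0:m, 1:h}
ways to finish when only these pieces remain (= sum over removing one remaining piece with nothing left below it):
  1 left: {3}→1  {7}→1
  2 left: {1,3}→1  {3,7}→2  {6,7}→1
  3 left: {1,3,7}→3  {3,6,7}→3  {5,6,7}→1
  4 left: {1,3,6,7}→6  {3,5,6,7}→4  {4,5,6,7}→1
  5 left: {1,3,5,6,7}→10  {2,4,5,6,7}→1  {3,4,5,6,7}→5
  6 left: {0,2,4,5,6,7}→1  {1,3,4,5,6,7}→15  {2,3,4,5,6,7}→6
  placing 0:m first → 21 extensions
  placing 1:h first → 7 extensions
total linear extensions = 28

28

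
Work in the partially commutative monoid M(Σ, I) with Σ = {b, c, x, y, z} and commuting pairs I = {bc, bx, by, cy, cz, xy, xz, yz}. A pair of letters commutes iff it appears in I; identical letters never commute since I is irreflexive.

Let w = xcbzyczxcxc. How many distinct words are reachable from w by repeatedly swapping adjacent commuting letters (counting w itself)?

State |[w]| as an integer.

0(x) covers ∅
1(c) covers 0:x
2(b) covers ∅
3(z) covers 2:b
4(y) covers ∅
5(c) covers 1:c
6(z) covers 3:z
7(x) covers 5:c
8(c) covers 7:x
9(x) covers 8:c
10(c) covers 9:x
floor of heap: 0:x, 2:b, 4:y
completions by unplaced set U, small U first (add the entries for U minus each lowest piece of U):
  |U|=1: {4}:1  {6}:1  {10}:1
  |U|=2: {3,6}:1  {4,6}:2  {4,10}:2  {6,10}:2  {9,10}:1
  |U|=3: {2,3,6}:1  {3,4,6}:3  {3,6,10}:3  {4,6,10}:6  {4,9,10}:3  {6,9,10}:3  {8,9,10}:1
  |U|=4: {2,3,4,6}:4  {2,3,6,10}:4  {3,4,6,10}:12  {3,6,9,10}:6  {4,6,9,10}:12  {4,8,9,10}:4  {6,8,9,10}:4  {7,8,9,10}:1
  |U|=5: {2,3,4,6,10}:20  {2,3,6,9,10}:10  {3,4,6,9,10}:30  {3,6,8,9,10}:10  {4,6,8,9,10}:20  {4,7,8,9,10}:5  {5,7,8,9,10}:1  {6,7,8,9,10}:5
  |U|=6: {1,5,7,8,9,10}:1  {2,3,4,6,9,10}:60  {2,3,6,8,9,10}:20  {3,4,6,8,9,10}:60  {3,6,7,8,9,10}:15  {4,5,7,8,9,10}:6  {4,6,7,8,9,10}:30  {5,6,7,8,9,10}:6
  |U|=7: {0,1,5,7,8,9,10}:1  {1,4,5,7,8,9,10}:7  {1,5,6,7,8,9,10}:7  {2,3,4,6,8,9,10}:140  {2,3,6,7,8,9,10}:35  {3,4,6,7,8,9,10}:105  {3,5,6,7,8,9,10}:21  {4,5,6,7,8,9,10}:42
  |U|=8: {0,1,4,5,7,8,9,10}:8  {0,1,5,6,7,8,9,10}:8  {1,3,5,6,7,8,9,10}:28  {1,4,5,6,7,8,9,10}:56  {2,3,4,6,7,8,9,10}:280  {2,3,5,6,7,8,9,10}:56  {3,4,5,6,7,8,9,10}:168
  |U|=9: {0,1,3,5,6,7,8,9,10}:36  {0,1,4,5,6,7,8,9,10}:72  {1,2,3,5,6,7,8,9,10}:84  {1,3,4,5,6,7,8,9,10}:252  {2,3,4,5,6,7,8,9,10}:504
  start at 0(x): 840
  start at 2(b): 360
  start at 4(y): 120
sum over floor = 1320

1320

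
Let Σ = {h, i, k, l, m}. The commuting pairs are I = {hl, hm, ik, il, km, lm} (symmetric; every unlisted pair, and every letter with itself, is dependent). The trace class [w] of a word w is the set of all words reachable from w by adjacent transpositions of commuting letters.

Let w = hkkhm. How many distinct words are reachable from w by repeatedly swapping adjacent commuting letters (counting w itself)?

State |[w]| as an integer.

#0=h has no predecessor
#1=k depends on [0:h]
#2=k depends on [1:k]
#3=h depends on [2:k]
#4=m has no predecessor
sources: [0:h, 4:m]
N(rest) = Σ N(rest − s) over sources s of rest; N(one piece) = 1:
  size 1 → [3]=1  [4]=1
  size 2 → [2,3]=1  [3,4]=2
  size 3 → [1,2,3]=1  [2,3,4]=3
  first=0(h) contributes 4
  first=4(m) contributes 1
|[w]| = 5

5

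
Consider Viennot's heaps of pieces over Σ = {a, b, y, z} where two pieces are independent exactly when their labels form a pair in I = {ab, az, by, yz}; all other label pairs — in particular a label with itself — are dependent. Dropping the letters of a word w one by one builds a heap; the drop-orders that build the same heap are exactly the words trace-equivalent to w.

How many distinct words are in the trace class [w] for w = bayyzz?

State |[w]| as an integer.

20

drop 0:b onto floor
drop 1:a onto floor
drop 2:y onto {1:a}
drop 3:y onto {2:y}
drop 4:z onto {0:b}
drop 5:z onto {4:z}
ground layer = {0:b, 1:a}
drop-orders for the pieces not yet dropped (sum over which currently-grounded one goes next):
  1 to go: {3} 1  {5} 1
  2 to go: {2,3} 1  {3,5} 2  {4,5} 1
  3 to go: {0,4,5} 1  {1,2,3} 1  {2,3,5} 3  {3,4,5} 3
  4 to go: {0,3,4,5} 4  {1,2,3,5} 4  {2,3,4,5} 6
  if 0:b drops first: 10 orders
  if 1:a drops first: 10 orders
heap linearizations: 20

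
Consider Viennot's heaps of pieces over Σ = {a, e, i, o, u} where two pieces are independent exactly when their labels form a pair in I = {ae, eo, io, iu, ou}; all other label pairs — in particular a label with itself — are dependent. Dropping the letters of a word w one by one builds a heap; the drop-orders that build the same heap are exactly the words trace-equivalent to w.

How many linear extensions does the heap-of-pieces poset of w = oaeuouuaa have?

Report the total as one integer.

0(o) covers ∅
1(a) covers 0:o
2(e) covers ∅
3(u) covers 1:a, 2:e
4(o) covers 1:a
5(u) covers 3:u
6(u) covers 5:u
7(a) covers 4:o, 6:u
8(a) covers 7:a
floor of heap: 0:o, 2:e
completions by unplaced set U, small U first (add the entries for U minus each lowest piece of U):
  |U|=1: {8}:1
  |U|=2: {7,8}:1
  |U|=3: {4,7,8}:1  {6,7,8}:1
  |U|=4: {4,6,7,8}:2  {5,6,7,8}:1
  |U|=5: {3,5,6,7,8}:1  {4,5,6,7,8}:3
  |U|=6: {2,3,5,6,7,8}:1  {3,4,5,6,7,8}:4
  |U|=7: {1,3,4,5,6,7,8}:4  {2,3,4,5,6,7,8}:5
  start at 0(o): 9
  start at 2(e): 4
sum over floor = 13

13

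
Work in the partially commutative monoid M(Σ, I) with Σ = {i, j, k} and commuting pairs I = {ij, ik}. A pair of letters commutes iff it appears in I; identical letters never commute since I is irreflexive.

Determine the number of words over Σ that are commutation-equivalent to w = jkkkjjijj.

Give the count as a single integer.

9

piece 0:j — minimal
piece 1:k rests on {0:j}
piece 2:k rests on {1:k}
piece 3:k rests on {2:k}
piece 4:j rests on {3:k}
piece 5:j rests on {4:j}
piece 6:i — minimal
piece 7:j rests on {5:j}
piece 8:j rests on {7:j}
minimal pieces: {0:j, 6:i}
ways to finish when only these pieces remain (= sum over removing one remaining piece with nothing left below it):
  1 left: {6}→1  {8}→1
  2 left: {6,8}→2  {7,8}→1
  3 left: {5,7,8}→1  {6,7,8}→3
  4 left: {4,5,7,8}→1  {5,6,7,8}→4
  5 left: {3,4,5,7,8}→1  {4,5,6,7,8}→5
  6 left: {2,3,4,5,7,8}→1  {3,4,5,6,7,8}→6
  7 left: {1,2,3,4,5,7,8}→1  {2,3,4,5,6,7,8}→7
  placing 0:j first → 8 extensions
  placing 6:i first → 1 extensions
total linear extensions = 9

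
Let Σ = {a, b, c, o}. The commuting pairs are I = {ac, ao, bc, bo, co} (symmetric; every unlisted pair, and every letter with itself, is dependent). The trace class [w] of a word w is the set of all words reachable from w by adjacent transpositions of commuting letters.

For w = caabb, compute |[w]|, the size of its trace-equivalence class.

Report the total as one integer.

5

#0=c has no predecessor
#1=a has no predecessor
#2=a depends on [1:a]
#3=b depends on [2:a]
#4=b depends on [3:b]
sources: [0:c, 1:a]
N(rest) = Σ N(rest − s) over sources s of rest; N(one piece) = 1:
  size 1 → [0]=1  [4]=1
  size 2 → [0,4]=2  [3,4]=1
  size 3 → [0,3,4]=3  [2,3,4]=1
  first=0(c) contributes 1
  first=1(a) contributes 4
|[w]| = 5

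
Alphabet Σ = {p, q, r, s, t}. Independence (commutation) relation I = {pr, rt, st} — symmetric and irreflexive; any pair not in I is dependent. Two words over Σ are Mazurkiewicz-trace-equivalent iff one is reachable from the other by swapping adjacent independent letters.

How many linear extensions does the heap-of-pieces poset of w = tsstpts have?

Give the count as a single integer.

drop 0:t onto floor
drop 1:s onto floor
drop 2:s onto {1:s}
drop 3:t onto {0:t}
drop 4:p onto {2:s, 3:t}
drop 5:t onto {4:p}
drop 6:s onto {4:p}
ground layer = {0:t, 1:s}
drop-orders for the pieces not yet dropped (sum over which currently-grounded one goes next):
  1 to go: {5} 1  {6} 1
  2 to go: {5,6} 2
  3 to go: {4,5,6} 2
  4 to go: {2,4,5,6} 2  {3,4,5,6} 2
  5 to go: {0,3,4,5,6} 2  {1,2,4,5,6} 2  {2,3,4,5,6} 4
  if 0:t drops first: 6 orders
  if 1:s drops first: 6 orders
heap linearizations: 12

12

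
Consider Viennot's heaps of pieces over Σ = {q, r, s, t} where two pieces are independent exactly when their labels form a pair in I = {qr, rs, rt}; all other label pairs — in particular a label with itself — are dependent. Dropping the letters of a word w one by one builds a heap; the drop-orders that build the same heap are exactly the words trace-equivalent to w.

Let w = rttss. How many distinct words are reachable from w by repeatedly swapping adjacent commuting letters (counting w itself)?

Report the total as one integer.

drop 0:r onto floor
drop 1:t onto floor
drop 2:t onto {1:t}
drop 3:s onto {2:t}
drop 4:s onto {3:s}
ground layer = {0:r, 1:t}
drop-orders for the pieces not yet dropped (sum over which currently-grounded one goes next):
  1 to go: {0} 1  {4} 1
  2 to go: {0,4} 2  {3,4} 1
  3 to go: {0,3,4} 3  {2,3,4} 1
  if 0:r drops first: 1 orders
  if 1:t drops first: 4 orders
heap linearizations: 5

5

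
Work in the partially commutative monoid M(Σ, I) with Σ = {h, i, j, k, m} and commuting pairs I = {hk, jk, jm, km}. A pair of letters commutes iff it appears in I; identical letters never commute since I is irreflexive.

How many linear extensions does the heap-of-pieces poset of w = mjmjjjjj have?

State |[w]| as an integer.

28

0(m) covers ∅
1(j) covers ∅
2(m) covers 0:m
3(j) covers 1:j
4(j) covers 3:j
5(j) covers 4:j
6(j) covers 5:j
7(j) covers 6:j
floor of heap: 0:m, 1:j
completions by unplaced set U, small U first (add the entries for U minus each lowest piece of U):
  |U|=1: {2}:1  {7}:1
  |U|=2: {0,2}:1  {2,7}:2  {6,7}:1
  |U|=3: {0,2,7}:3  {2,6,7}:3  {5,6,7}:1
  |U|=4: {0,2,6,7}:6  {2,5,6,7}:4  {4,5,6,7}:1
  |U|=5: {0,2,5,6,7}:10  {2,4,5,6,7}:5  {3,4,5,6,7}:1
  |U|=6: {0,2,4,5,6,7}:15  {1,3,4,5,6,7}:1  {2,3,4,5,6,7}:6
  start at 0(m): 7
  start at 1(j): 21
sum over floor = 28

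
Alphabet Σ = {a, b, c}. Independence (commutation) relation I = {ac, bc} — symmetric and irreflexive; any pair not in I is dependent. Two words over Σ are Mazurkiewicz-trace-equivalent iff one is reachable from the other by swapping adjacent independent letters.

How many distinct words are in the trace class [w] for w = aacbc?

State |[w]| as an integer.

10

0(a) covers ∅
1(a) covers 0:a
2(c) covers ∅
3(b) covers 1:a
4(c) covers 2:c
floor of heap: 0:a, 2:c
completions by unplaced set U, small U first (add the entries for U minus each lowest piece of U):
  |U|=1: {3}:1  {4}:1
  |U|=2: {1,3}:1  {2,4}:1  {3,4}:2
  |U|=3: {0,1,3}:1  {1,3,4}:3  {2,3,4}:3
  start at 0(a): 6
  start at 2(c): 4
sum over floor = 10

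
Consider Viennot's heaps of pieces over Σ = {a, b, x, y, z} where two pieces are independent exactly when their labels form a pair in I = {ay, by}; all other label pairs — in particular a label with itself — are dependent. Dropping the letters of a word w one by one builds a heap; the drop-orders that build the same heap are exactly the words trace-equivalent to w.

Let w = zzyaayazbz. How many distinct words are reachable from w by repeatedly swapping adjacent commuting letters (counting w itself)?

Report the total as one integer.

10

0(z) covers ∅
1(z) covers 0:z
2(y) covers 1:z
3(a) covers 1:z
4(a) covers 3:a
5(y) covers 2:y
6(a) covers 4:a
7(z) covers 5:y, 6:a
8(b) covers 7:z
9(z) covers 8:b
floor of heap: 0:z
completions by unplaced set U, small U first (add the entries for U minus each lowest piece of U):
  |U|=1: {9}:1
  |U|=2: {8,9}:1
  |U|=3: {7,8,9}:1
  |U|=4: {5,7,8,9}:1  {6,7,8,9}:1
  |U|=5: {2,5,7,8,9}:1  {4,6,7,8,9}:1  {5,6,7,8,9}:2
  |U|=6: {2,5,6,7,8,9}:3  {3,4,6,7,8,9}:1  {4,5,6,7,8,9}:3
  |U|=7: {2,4,5,6,7,8,9}:6  {3,4,5,6,7,8,9}:4
  |U|=8: {2,3,4,5,6,7,8,9}:10
  start at 0(z): 10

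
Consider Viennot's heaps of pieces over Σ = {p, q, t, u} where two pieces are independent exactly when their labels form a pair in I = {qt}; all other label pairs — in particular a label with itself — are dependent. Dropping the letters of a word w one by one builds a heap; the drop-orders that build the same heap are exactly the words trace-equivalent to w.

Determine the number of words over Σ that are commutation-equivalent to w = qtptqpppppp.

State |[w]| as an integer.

4

#0=q has no predecessor
#1=t has no predecessor
#2=p depends on [0:q, 1:t]
#3=t depends on [2:p]
#4=q depends on [2:p]
#5=p depends on [3:t, 4:q]
#6=p depends on [5:p]
#7=p depends on [6:p]
#8=p depends on [7:p]
#9=p depends on [8:p]
#10=p depends on [9:p]
sources: [0:q, 1:t]
N(rest) = Σ N(rest − s) over sources s of rest; N(one piece) = 1:
  size 1 → [10]=1
  size 2 → [9,10]=1
  size 3 → [8,9,10]=1
  size 4 → [7,8,9,10]=1
  size 5 → [6,7,8,9,10]=1
  size 6 → [5,6,7,8,9,10]=1
  size 7 → [3,5,6,7,8,9,10]=1  [4,5,6,7,8,9,10]=1
  size 8 → [3,4,5,6,7,8,9,10]=2
  size 9 → [2,3,4,5,6,7,8,9,10]=2
  first=0(q) contributes 2
  first=1(t) contributes 2
|[w]| = 4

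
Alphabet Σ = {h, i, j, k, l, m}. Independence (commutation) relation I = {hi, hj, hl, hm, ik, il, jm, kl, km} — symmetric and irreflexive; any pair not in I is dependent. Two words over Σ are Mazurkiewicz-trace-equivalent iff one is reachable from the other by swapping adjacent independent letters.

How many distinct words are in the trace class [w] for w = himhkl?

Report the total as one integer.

drop 0:h onto floor
drop 1:i onto floor
drop 2:m onto {1:i}
drop 3:h onto {0:h}
drop 4:k onto {3:h}
drop 5:l onto {2:m}
ground layer = {0:h, 1:i}
drop-orders for the pieces not yet dropped (sum over which currently-grounded one goes next):
  1 to go: {4} 1  {5} 1
  2 to go: {2,5} 1  {3,4} 1  {4,5} 2
  3 to go: {0,3,4} 1  {1,2,5} 1  {2,4,5} 3  {3,4,5} 3
  4 to go: {0,3,4,5} 4  {1,2,4,5} 4  {2,3,4,5} 6
  if 0:h drops first: 10 orders
  if 1:i drops first: 10 orders
heap linearizations: 20

20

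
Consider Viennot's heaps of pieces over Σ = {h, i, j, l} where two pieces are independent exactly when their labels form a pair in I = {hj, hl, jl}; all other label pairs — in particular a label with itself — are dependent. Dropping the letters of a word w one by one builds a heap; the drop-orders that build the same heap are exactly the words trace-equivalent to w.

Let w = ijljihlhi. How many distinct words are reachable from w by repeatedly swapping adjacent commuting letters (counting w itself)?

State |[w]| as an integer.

9

0(i) covers ∅
1(j) covers 0:i
2(l) covers 0:i
3(j) covers 1:j
4(i) covers 2:l, 3:j
5(h) covers 4:i
6(l) covers 4:i
7(h) covers 5:h
8(i) covers 6:l, 7:h
floor of heap: 0:i
completions by unplaced set U, small U first (add the entries for U minus each lowest piece of U):
  |U|=1: {8}:1
  |U|=2: {6,8}:1  {7,8}:1
  |U|=3: {5,7,8}:1  {6,7,8}:2
  |U|=4: {5,6,7,8}:3
  |U|=5: {4,5,6,7,8}:3
  |U|=6: {2,4,5,6,7,8}:3  {3,4,5,6,7,8}:3
  |U|=7: {1,3,4,5,6,7,8}:3  {2,3,4,5,6,7,8}:6
  start at 0(i): 9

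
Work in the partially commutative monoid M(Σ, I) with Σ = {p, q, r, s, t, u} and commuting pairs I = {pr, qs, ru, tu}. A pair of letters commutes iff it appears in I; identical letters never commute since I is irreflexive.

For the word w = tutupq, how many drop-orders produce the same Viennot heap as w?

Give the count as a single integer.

6

0(t) covers ∅
1(u) covers ∅
2(t) covers 0:t
3(u) covers 1:u
4(p) covers 2:t, 3:u
5(q) covers 4:p
floor of heap: 0:t, 1:u
completions by unplaced set U, small U first (add the entries for U minus each lowest piece of U):
  |U|=1: {5}:1
  |U|=2: {4,5}:1
  |U|=3: {2,4,5}:1  {3,4,5}:1
  |U|=4: {0,2,4,5}:1  {1,3,4,5}:1  {2,3,4,5}:2
  start at 0(t): 3
  start at 1(u): 3
sum over floor = 6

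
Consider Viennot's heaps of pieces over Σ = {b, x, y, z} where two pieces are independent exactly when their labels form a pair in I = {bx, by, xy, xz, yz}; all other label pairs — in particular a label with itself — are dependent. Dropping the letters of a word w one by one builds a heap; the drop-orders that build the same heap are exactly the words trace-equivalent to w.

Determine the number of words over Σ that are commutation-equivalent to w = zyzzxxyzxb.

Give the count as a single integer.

drop 0:z onto floor
drop 1:y onto floor
drop 2:z onto {0:z}
drop 3:z onto {2:z}
drop 4:x onto floor
drop 5:x onto {4:x}
drop 6:y onto {1:y}
drop 7:z onto {3:z}
drop 8:x onto {5:x}
drop 9:b onto {7:z}
ground layer = {0:z, 1:y, 4:x}
drop-orders for the pieces not yet dropped (sum over which currently-grounded one goes next):
  1 to go: {6} 1  {8} 1  {9} 1
  2 to go: {1,6} 1  {5,8} 1  {6,8} 2  {6,9} 2  {7,9} 1  {8,9} 2
  3 to go: {1,6,8} 3  {1,6,9} 3  {3,7,9} 1  {4,5,8} 1  {5,6,8} 3  {5,8,9} 3  {6,7,9} 3  {6,8,9} 6  {7,8,9} 3
  4 to go: {1,5,6,8} 6  {1,6,7,9} 6  {1,6,8,9} 12  {2,3,7,9} 1  {3,6,7,9} 4  {3,7,8,9} 4  {4,5,6,8} 4  {4,5,8,9} 4  {5,6,8,9} 12  {5,7,8,9} 6  {6,7,8,9} 12
  5 to go: {0,2,3,7,9} 1  {1,3,6,7,9} 10  {1,4,5,6,8} 10  {1,5,6,8,9} 30  {1,6,7,8,9} 30  {2,3,6,7,9} 5  {2,3,7,8,9} 5  {3,5,7,8,9} 10  {3,6,7,8,9} 20  {4,5,6,8,9} 20  {4,5,7,8,9} 10  {5,6,7,8,9} 30
  6 to go: {0,2,3,6,7,9} 6  {0,2,3,7,8,9} 6  {1,2,3,6,7,9} 15  {1,3,6,7,8,9} 60  {1,4,5,6,8,9} 60  {1,5,6,7,8,9} 90  {2,3,5,7,8,9} 15  {2,3,6,7,8,9} 30  {3,4,5,7,8,9} 20  {3,5,6,7,8,9} 60  {4,5,6,7,8,9} 60
  7 to go: {0,1,2,3,6,7,9} 21  {0,2,3,5,7,8,9} 21  {0,2,3,6,7,8,9} 42  {1,2,3,6,7,8,9} 105  {1,3,5,6,7,8,9} 210  {1,4,5,6,7,8,9} 210  {2,3,4,5,7,8,9} 35  {2,3,5,6,7,8,9} 105  {3,4,5,6,7,8,9} 140
  8 to go: {0,1,2,3,6,7,8,9} 168  {0,2,3,4,5,7,8,9} 56  {0,2,3,5,6,7,8,9} 168  {1,2,3,5,6,7,8,9} 420  {1,3,4,5,6,7,8,9} 560  {2,3,4,5,6,7,8,9} 280
  if 0:z drops first: 1260 orders
  if 1:y drops first: 504 orders
  if 4:x drops first: 756 orders
heap linearizations: 2520

2520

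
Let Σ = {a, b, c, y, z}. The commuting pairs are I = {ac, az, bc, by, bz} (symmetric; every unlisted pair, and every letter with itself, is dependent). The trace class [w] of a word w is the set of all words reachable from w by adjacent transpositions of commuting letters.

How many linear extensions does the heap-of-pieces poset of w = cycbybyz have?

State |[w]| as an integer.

28

0(c) covers ∅
1(y) covers 0:c
2(c) covers 1:y
3(b) covers ∅
4(y) covers 2:c
5(b) covers 3:b
6(y) covers 4:y
7(z) covers 6:y
floor of heap: 0:c, 3:b
completions by unplaced set U, small U first (add the entries for U minus each lowest piece of U):
  |U|=1: {5}:1  {7}:1
  |U|=2: {3,5}:1  {5,7}:2  {6,7}:1
  |U|=3: {3,5,7}:3  {4,6,7}:1  {5,6,7}:3
  |U|=4: {2,4,6,7}:1  {3,5,6,7}:6  {4,5,6,7}:4
  |U|=5: {1,2,4,6,7}:1  {2,4,5,6,7}:5  {3,4,5,6,7}:10
  |U|=6: {0,1,2,4,6,7}:1  {1,2,4,5,6,7}:6  {2,3,4,5,6,7}:15
  start at 0(c): 21
  start at 3(b): 7
sum over floor = 28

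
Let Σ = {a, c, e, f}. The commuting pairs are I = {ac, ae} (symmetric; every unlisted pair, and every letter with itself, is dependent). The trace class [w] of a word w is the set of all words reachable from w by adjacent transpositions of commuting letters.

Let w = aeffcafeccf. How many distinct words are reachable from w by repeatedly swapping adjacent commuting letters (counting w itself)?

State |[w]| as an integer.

0(a) covers ∅
1(e) covers ∅
2(f) covers 0:a, 1:e
3(f) covers 2:f
4(c) covers 3:f
5(a) covers 3:f
6(f) covers 4:c, 5:a
7(e) covers 6:f
8(c) covers 7:e
9(c) covers 8:c
10(f) covers 9:c
floor of heap: 0:a, 1:e
completions by unplaced set U, small U first (add the entries for U minus each lowest piece of U):
  |U|=1: {10}:1
  |U|=2: {9,10}:1
  |U|=3: {8,9,10}:1
  |U|=4: {7,8,9,10}:1
  |U|=5: {6,7,8,9,10}:1
  |U|=6: {4,6,7,8,9,10}:1  {5,6,7,8,9,10}:1
  |U|=7: {4,5,6,7,8,9,10}:2
  |U|=8: {3,4,5,6,7,8,9,10}:2
  |U|=9: {2,3,4,5,6,7,8,9,10}:2
  start at 0(a): 2
  start at 1(e): 2
sum over floor = 4

4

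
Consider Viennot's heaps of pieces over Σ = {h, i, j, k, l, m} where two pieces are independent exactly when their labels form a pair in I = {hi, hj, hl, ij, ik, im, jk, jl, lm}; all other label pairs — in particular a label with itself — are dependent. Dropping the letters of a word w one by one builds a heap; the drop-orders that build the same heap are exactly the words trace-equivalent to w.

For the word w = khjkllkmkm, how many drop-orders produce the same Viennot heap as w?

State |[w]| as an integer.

7

piece 0:k — minimal
piece 1:h rests on {0:k}
piece 2:j — minimal
piece 3:k rests on {1:h}
piece 4:l rests on {3:k}
piece 5:l rests on {4:l}
piece 6:k rests on {5:l}
piece 7:m rests on {2:j, 6:k}
piece 8:k rests on {7:m}
piece 9:m rests on {8:k}
minimal pieces: {0:k, 2:j}
ways to finish when only these pieces remain (= sum over removing one remaining piece with nothing left below it):
  1 left: {9}→1
  2 left: {8,9}→1
  3 left: {7,8,9}→1
  4 left: {2,7,8,9}→1  {6,7,8,9}→1
  5 left: {2,6,7,8,9}→2  {5,6,7,8,9}→1
  6 left: {2,5,6,7,8,9}→3  {4,5,6,7,8,9}→1
  7 left: {2,4,5,6,7,8,9}→4  {3,4,5,6,7,8,9}→1
  8 left: {1,3,4,5,6,7,8,9}→1  {2,3,4,5,6,7,8,9}→5
  placing 0:k first → 6 extensions
  placing 2:j first → 1 extensions
total linear extensions = 7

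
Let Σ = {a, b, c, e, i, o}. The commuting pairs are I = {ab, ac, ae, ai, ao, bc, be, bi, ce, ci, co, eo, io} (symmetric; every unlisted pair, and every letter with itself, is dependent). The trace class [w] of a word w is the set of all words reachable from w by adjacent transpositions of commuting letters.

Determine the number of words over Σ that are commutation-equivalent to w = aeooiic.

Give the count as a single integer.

piece 0:a — minimal
piece 1:e — minimal
piece 2:o — minimal
piece 3:o rests on {2:o}
piece 4:i rests on {1:e}
piece 5:i rests on {4:i}
piece 6:c — minimal
minimal pieces: {0:a, 1:e, 2:o, 6:c}
ways to finish when only these pieces remain (= sum over removing one remaining piece with nothing left below it):
  1 left: {0}→1  {3}→1  {5}→1  {6}→1
  2 left: {0,3}→2  {0,5}→2  {0,6}→2  {2,3}→1  {3,5}→2  {3,6}→2  {4,5}→1  {5,6}→2
  3 left: {0,2,3}→3  {0,3,5}→6  {0,3,6}→6  {0,4,5}→3  {0,5,6}→6  {1,4,5}→1  {2,3,5}→3  {2,3,6}→3  {3,4,5}→3  {3,5,6}→6  {4,5,6}→3
  4 left: {0,1,4,5}→4  {0,2,3,5}→12  {0,2,3,6}→12  {0,3,4,5}→12  {0,3,5,6}→24  {0,4,5,6}→12  {1,3,4,5}→4  {1,4,5,6}→4  {2,3,4,5}→6  {2,3,5,6}→12  {3,4,5,6}→12
  5 left: {0,1,3,4,5}→20  {0,1,4,5,6}→20  {0,2,3,4,5}→30  {0,2,3,5,6}→60  {0,3,4,5,6}→60  {1,2,3,4,5}→10  {1,3,4,5,6}→20  {2,3,4,5,6}→30
  placing 0:a first → 60 extensions
  placing 1:e first → 180 extensions
  placing 2:o first → 120 extensions
  placing 6:c first → 60 extensions
total linear extensions = 420

420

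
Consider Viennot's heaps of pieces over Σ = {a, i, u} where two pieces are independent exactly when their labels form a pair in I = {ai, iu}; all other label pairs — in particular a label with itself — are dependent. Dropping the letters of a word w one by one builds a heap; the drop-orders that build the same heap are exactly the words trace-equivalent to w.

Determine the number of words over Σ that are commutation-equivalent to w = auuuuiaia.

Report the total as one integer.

36

drop 0:a onto floor
drop 1:u onto {0:a}
drop 2:u onto {1:u}
drop 3:u onto {2:u}
drop 4:u onto {3:u}
drop 5:i onto floor
drop 6:a onto {4:u}
drop 7:i onto {5:i}
drop 8:a onto {6:a}
ground layer = {0:a, 5:i}
drop-orders for the pieces not yet dropped (sum over which currently-grounded one goes next):
  1 to go: {7} 1  {8} 1
  2 to go: {5,7} 1  {6,8} 1  {7,8} 2
  3 to go: {4,6,8} 1  {5,7,8} 3  {6,7,8} 3
  4 to go: {3,4,6,8} 1  {4,6,7,8} 4  {5,6,7,8} 6
  5 to go: {2,3,4,6,8} 1  {3,4,6,7,8} 5  {4,5,6,7,8} 10
  6 to go: {1,2,3,4,6,8} 1  {2,3,4,6,7,8} 6  {3,4,5,6,7,8} 15
  7 to go: {0,1,2,3,4,6,8} 1  {1,2,3,4,6,7,8} 7  {2,3,4,5,6,7,8} 21
  if 0:a drops first: 28 orders
  if 5:i drops first: 8 orders
heap linearizations: 36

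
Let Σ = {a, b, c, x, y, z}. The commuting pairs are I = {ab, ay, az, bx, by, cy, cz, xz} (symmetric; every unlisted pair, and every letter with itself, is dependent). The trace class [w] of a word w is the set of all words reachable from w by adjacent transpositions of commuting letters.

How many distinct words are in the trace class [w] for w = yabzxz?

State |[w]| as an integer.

26

piece 0:y — minimal
piece 1:a — minimal
piece 2:b — minimal
piece 3:z rests on {0:y, 2:b}
piece 4:x rests on {0:y, 1:a}
piece 5:z rests on {3:z}
minimal pieces: {0:y, 1:a, 2:b}
ways to finish when only these pieces remain (= sum over removing one remaining piece with nothing left below it):
  1 left: {4}→1  {5}→1
  2 left: {1,4}→1  {3,5}→1  {4,5}→2
  3 left: {1,4,5}→3  {2,3,5}→1  {3,4,5}→3
  4 left: {0,3,4,5}→3  {1,3,4,5}→6  {2,3,4,5}→4
  placing 0:y first → 10 extensions
  placing 1:a first → 7 extensions
  placing 2:b first → 9 extensions
total linear extensions = 26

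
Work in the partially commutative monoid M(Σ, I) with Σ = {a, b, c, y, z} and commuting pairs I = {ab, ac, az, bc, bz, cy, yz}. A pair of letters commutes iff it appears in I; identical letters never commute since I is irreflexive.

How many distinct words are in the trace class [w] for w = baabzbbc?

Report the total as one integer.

drop 0:b onto floor
drop 1:a onto floor
drop 2:a onto {1:a}
drop 3:b onto {0:b}
drop 4:z onto floor
drop 5:b onto {3:b}
drop 6:b onto {5:b}
drop 7:c onto {4:z}
ground layer = {0:b, 1:a, 4:z}
drop-orders for the pieces not yet dropped (sum over which currently-grounded one goes next):
  1 to go: {2} 1  {6} 1  {7} 1
  2 to go: {1,2} 1  {2,6} 2  {2,7} 2  {4,7} 1  {5,6} 1  {6,7} 2
  3 to go: {1,2,6} 3  {1,2,7} 3  {2,4,7} 3  {2,5,6} 3  {2,6,7} 6  {3,5,6} 1  {4,6,7} 3  {5,6,7} 3
  4 to go: {0,3,5,6} 1  {1,2,4,7} 6  {1,2,5,6} 6  {1,2,6,7} 12  {2,3,5,6} 4  {2,4,6,7} 12  {2,5,6,7} 12  {3,5,6,7} 4  {4,5,6,7} 6
  5 to go: {0,2,3,5,6} 5  {0,3,5,6,7} 5  {1,2,3,5,6} 10  {1,2,4,6,7} 30  {1,2,5,6,7} 30  {2,3,5,6,7} 20  {2,4,5,6,7} 30  {3,4,5,6,7} 10
  6 to go: {0,1,2,3,5,6} 15  {0,2,3,5,6,7} 30  {0,3,4,5,6,7} 15  {1,2,3,5,6,7} 60  {1,2,4,5,6,7} 90  {2,3,4,5,6,7} 60
  if 0:b drops first: 210 orders
  if 1:a drops first: 105 orders
  if 4:z drops first: 105 orders
heap linearizations: 420

420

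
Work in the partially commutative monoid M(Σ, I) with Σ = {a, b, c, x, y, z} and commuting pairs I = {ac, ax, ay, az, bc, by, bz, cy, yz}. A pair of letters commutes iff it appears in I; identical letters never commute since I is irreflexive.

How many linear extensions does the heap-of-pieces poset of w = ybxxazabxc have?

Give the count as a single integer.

41

drop 0:y onto floor
drop 1:b onto floor
drop 2:x onto {0:y, 1:b}
drop 3:x onto {2:x}
drop 4:a onto {1:b}
drop 5:z onto {3:x}
drop 6:a onto {4:a}
drop 7:b onto {3:x, 6:a}
drop 8:x onto {5:z, 7:b}
drop 9:c onto {8:x}
ground layer = {0:y, 1:b}
drop-orders for the pieces not yet dropped (sum over which currently-grounded one goes next):
  1 to go: {9} 1
  2 to go: {8,9} 1
  3 to go: {5,8,9} 1  {7,8,9} 1
  4 to go: {5,7,8,9} 2  {6,7,8,9} 1
  5 to go: {3,5,7,8,9} 2  {4,6,7,8,9} 1  {5,6,7,8,9} 3
  6 to go: {2,3,5,7,8,9} 2  {3,5,6,7,8,9} 5  {4,5,6,7,8,9} 4
  7 to go: {0,2,3,5,7,8,9} 2  {2,3,5,6,7,8,9} 7  {3,4,5,6,7,8,9} 9
  8 to go: {0,2,3,5,6,7,8,9} 9  {2,3,4,5,6,7,8,9} 16
  if 0:y drops first: 16 orders
  if 1:b drops first: 25 orders
heap linearizations: 41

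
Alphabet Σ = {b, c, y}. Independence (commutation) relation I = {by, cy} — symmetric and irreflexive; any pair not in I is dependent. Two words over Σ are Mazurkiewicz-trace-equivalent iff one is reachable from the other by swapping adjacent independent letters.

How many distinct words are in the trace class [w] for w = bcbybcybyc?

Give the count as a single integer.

0(b) covers ∅
1(c) covers 0:b
2(b) covers 1:c
3(y) covers ∅
4(b) covers 2:b
5(c) covers 4:b
6(y) covers 3:y
7(b) covers 5:c
8(y) covers 6:y
9(c) covers 7:b
floor of heap: 0:b, 3:y
completions by unplaced set U, small U first (add the entries for U minus each lowest piece of U):
  |U|=1: {8}:1  {9}:1
  |U|=2: {6,8}:1  {7,9}:1  {8,9}:2
  |U|=3: {3,6,8}:1  {5,7,9}:1  {6,8,9}:3  {7,8,9}:3
  |U|=4: {3,6,8,9}:4  {4,5,7,9}:1  {5,7,8,9}:4  {6,7,8,9}:6
  |U|=5: {2,4,5,7,9}:1  {3,6,7,8,9}:10  {4,5,7,8,9}:5  {5,6,7,8,9}:10
  |U|=6: {1,2,4,5,7,9}:1  {2,4,5,7,8,9}:6  {3,5,6,7,8,9}:20  {4,5,6,7,8,9}:15
  |U|=7: {0,1,2,4,5,7,9}:1  {1,2,4,5,7,8,9}:7  {2,4,5,6,7,8,9}:21  {3,4,5,6,7,8,9}:35
  |U|=8: {0,1,2,4,5,7,8,9}:8  {1,2,4,5,6,7,8,9}:28  {2,3,4,5,6,7,8,9}:56
  start at 0(b): 84
  start at 3(y): 36
sum over floor = 120

120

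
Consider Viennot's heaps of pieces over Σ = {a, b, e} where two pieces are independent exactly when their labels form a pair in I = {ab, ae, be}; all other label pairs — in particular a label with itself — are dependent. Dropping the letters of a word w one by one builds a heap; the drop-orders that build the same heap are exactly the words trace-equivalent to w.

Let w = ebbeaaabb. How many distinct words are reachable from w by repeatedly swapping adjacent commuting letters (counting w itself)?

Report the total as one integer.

drop 0:e onto floor
drop 1:b onto floor
drop 2:b onto {1:b}
drop 3:e onto {0:e}
drop 4:a onto floor
drop 5:a onto {4:a}
drop 6:a onto {5:a}
drop 7:b onto {2:b}
drop 8:b onto {7:b}
ground layer = {0:e, 1:b, 4:a}
drop-orders for the pieces not yet dropped (sum over which currently-grounded one goes next):
  1 to go: {3} 1  {6} 1  {8} 1
  2 to go: {0,3} 1  {3,6} 2  {3,8} 2  {5,6} 1  {6,8} 2  {7,8} 1
  3 to go: {0,3,6} 3  {0,3,8} 3  {2,7,8} 1  {3,5,6} 3  {3,6,8} 6  {3,7,8} 3  {4,5,6} 1  {5,6,8} 3  {6,7,8} 3
  4 to go: {0,3,5,6} 6  {0,3,6,8} 12  {0,3,7,8} 6  {1,2,7,8} 1  {2,3,7,8} 4  {2,6,7,8} 4  {3,4,5,6} 4  {3,5,6,8} 12  {3,6,7,8} 12  {4,5,6,8} 4  {5,6,7,8} 6
  5 to go: {0,2,3,7,8} 10  {0,3,4,5,6} 10  {0,3,5,6,8} 30  {0,3,6,7,8} 30  {1,2,3,7,8} 5  {1,2,6,7,8} 5  {2,3,6,7,8} 20  {2,5,6,7,8} 10  {3,4,5,6,8} 20  {3,5,6,7,8} 30  {4,5,6,7,8} 10
  6 to go: {0,1,2,3,7,8} 15  {0,2,3,6,7,8} 60  {0,3,4,5,6,8} 60  {0,3,5,6,7,8} 90  {1,2,3,6,7,8} 30  {1,2,5,6,7,8} 15  {2,3,5,6,7,8} 60  {2,4,5,6,7,8} 20  {3,4,5,6,7,8} 60
  7 to go: {0,1,2,3,6,7,8} 105  {0,2,3,5,6,7,8} 210  {0,3,4,5,6,7,8} 210  {1,2,3,5,6,7,8} 105  {1,2,4,5,6,7,8} 35  {2,3,4,5,6,7,8} 140
  if 0:e drops first: 280 orders
  if 1:b drops first: 560 orders
  if 4:a drops first: 420 orders
heap linearizations: 1260

1260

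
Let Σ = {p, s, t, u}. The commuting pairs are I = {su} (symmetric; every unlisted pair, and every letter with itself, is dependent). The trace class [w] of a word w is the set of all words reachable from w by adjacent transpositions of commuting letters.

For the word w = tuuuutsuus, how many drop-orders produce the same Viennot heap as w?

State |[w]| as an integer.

6

piece 0:t — minimal
piece 1:u rests on {0:t}
piece 2:u rests on {1:u}
piece 3:u rests on {2:u}
piece 4:u rests on {3:u}
piece 5:t rests on {4:u}
piece 6:s rests on {5:t}
piece 7:u rests on {5:t}
piece 8:u rests on {7:u}
piece 9:s rests on {6:s}
minimal pieces: {0:t}
ways to finish when only these pieces remain (= sum over removing one remaining piece with nothing left below it):
  1 left: {8}→1  {9}→1
  2 left: {6,9}→1  {7,8}→1  {8,9}→2
  3 left: {6,8,9}→3  {7,8,9}→3
  4 left: {6,7,8,9}→6
  5 left: {5,6,7,8,9}→6
  6 left: {4,5,6,7,8,9}→6
  7 left: {3,4,5,6,7,8,9}→6
  8 left: {2,3,4,5,6,7,8,9}→6
  placing 0:t first → 6 extensions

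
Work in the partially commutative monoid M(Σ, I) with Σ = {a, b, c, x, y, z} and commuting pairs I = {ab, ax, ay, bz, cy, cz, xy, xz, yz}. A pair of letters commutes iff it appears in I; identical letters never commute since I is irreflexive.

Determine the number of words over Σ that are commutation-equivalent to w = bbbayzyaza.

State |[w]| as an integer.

252

#0=b has no predecessor
#1=b depends on [0:b]
#2=b depends on [1:b]
#3=a has no predecessor
#4=y depends on [2:b]
#5=z depends on [3:a]
#6=y depends on [4:y]
#7=a depends on [5:z]
#8=z depends on [7:a]
#9=a depends on [8:z]
sources: [0:b, 3:a]
N(rest) = Σ N(rest − s) over sources s of rest; N(one piece) = 1:
  size 1 → [6]=1  [9]=1
  size 2 → [4,6]=1  [6,9]=2  [8,9]=1
  size 3 → [2,4,6]=1  [4,6,9]=3  [6,8,9]=3  [7,8,9]=1
  size 4 → [1,2,4,6]=1  [2,4,6,9]=4  [4,6,8,9]=6  [5,7,8,9]=1  [6,7,8,9]=4
  size 5 → [0,1,2,4,6]=1  [1,2,4,6,9]=5  [2,4,6,8,9]=10  [3,5,7,8,9]=1  [4,6,7,8,9]=10  [5,6,7,8,9]=5
  size 6 → [0,1,2,4,6,9]=6  [1,2,4,6,8,9]=15  [2,4,6,7,8,9]=20  [3,5,6,7,8,9]=6  [4,5,6,7,8,9]=15
  size 7 → [0,1,2,4,6,8,9]=21  [1,2,4,6,7,8,9]=35  [2,4,5,6,7,8,9]=35  [3,4,5,6,7,8,9]=21
  size 8 → [0,1,2,4,6,7,8,9]=56  [1,2,4,5,6,7,8,9]=70  [2,3,4,5,6,7,8,9]=56
  first=0(b) contributes 126
  first=3(a) contributes 126
|[w]| = 252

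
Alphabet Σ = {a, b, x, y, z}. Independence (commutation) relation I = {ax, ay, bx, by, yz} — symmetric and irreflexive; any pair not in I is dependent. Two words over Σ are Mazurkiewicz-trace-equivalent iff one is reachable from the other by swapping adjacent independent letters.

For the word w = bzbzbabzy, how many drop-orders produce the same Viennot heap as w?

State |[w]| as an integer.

9

drop 0:b onto floor
drop 1:z onto {0:b}
drop 2:b onto {1:z}
drop 3:z onto {2:b}
drop 4:b onto {3:z}
drop 5:a onto {4:b}
drop 6:b onto {5:a}
drop 7:z onto {6:b}
drop 8:y onto floor
ground layer = {0:b, 8:y}
drop-orders for the pieces not yet dropped (sum over which currently-grounded one goes next):
  1 to go: {7} 1  {8} 1
  2 to go: {6,7} 1  {7,8} 2
  3 to go: {5,6,7} 1  {6,7,8} 3
  4 to go: {4,5,6,7} 1  {5,6,7,8} 4
  5 to go: {3,4,5,6,7} 1  {4,5,6,7,8} 5
  6 to go: {2,3,4,5,6,7} 1  {3,4,5,6,7,8} 6
  7 to go: {1,2,3,4,5,6,7} 1  {2,3,4,5,6,7,8} 7
  if 0:b drops first: 8 orders
  if 8:y drops first: 1 orders
heap linearizations: 9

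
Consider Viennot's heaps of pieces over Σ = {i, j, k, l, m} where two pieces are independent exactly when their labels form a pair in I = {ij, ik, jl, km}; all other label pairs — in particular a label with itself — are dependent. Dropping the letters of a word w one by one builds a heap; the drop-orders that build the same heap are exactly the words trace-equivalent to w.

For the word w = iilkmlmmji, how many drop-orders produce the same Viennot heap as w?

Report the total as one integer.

0(i) covers ∅
1(i) covers 0:i
2(l) covers 1:i
3(k) covers 2:l
4(m) covers 2:l
5(l) covers 3:k, 4:m
6(m) covers 5:l
7(m) covers 6:m
8(j) covers 7:m
9(i) covers 7:m
floor of heap: 0:i
completions by unplaced set U, small U first (add the entries for U minus each lowest piece of U):
  |U|=1: {8}:1  {9}:1
  |U|=2: {8,9}:2
  |U|=3: {7,8,9}:2
  |U|=4: {6,7,8,9}:2
  |U|=5: {5,6,7,8,9}:2
  |U|=6: {3,5,6,7,8,9}:2  {4,5,6,7,8,9}:2
  |U|=7: {3,4,5,6,7,8,9}:4
  |U|=8: {2,3,4,5,6,7,8,9}:4
  start at 0(i): 4

4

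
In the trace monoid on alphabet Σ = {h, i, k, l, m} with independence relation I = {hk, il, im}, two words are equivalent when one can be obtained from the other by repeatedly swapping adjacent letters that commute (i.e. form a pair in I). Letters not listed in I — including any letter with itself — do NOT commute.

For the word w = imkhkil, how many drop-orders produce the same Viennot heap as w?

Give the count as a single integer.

piece 0:i — minimal
piece 1:m — minimal
piece 2:k rests on {0:i, 1:m}
piece 3:h rests on {0:i, 1:m}
piece 4:k rests on {2:k}
piece 5:i rests on {3:h, 4:k}
piece 6:l rests on {3:h, 4:k}
minimal pieces: {0:i, 1:m}
ways to finish when only these pieces remain (= sum over removing one remaining piece with nothing left below it):
  1 left: {5}→1  {6}→1
  2 left: {5,6}→2
  3 left: {3,5,6}→2  {4,5,6}→2
  4 left: {2,4,5,6}→2  {3,4,5,6}→4
  5 left: {2,3,4,5,6}→6
  placing 0:i first → 6 extensions
  placing 1:m first → 6 extensions
total linear extensions = 12

12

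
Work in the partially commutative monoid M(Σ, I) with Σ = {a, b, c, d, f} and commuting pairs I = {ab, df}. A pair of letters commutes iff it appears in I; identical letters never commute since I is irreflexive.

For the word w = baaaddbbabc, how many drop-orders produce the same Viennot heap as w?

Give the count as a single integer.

#0=b has no predecessor
#1=a has no predecessor
#2=a depends on [1:a]
#3=a depends on [2:a]
#4=d depends on [0:b, 3:a]
#5=d depends on [4:d]
#6=b depends on [5:d]
#7=b depends on [6:b]
#8=a depends on [5:d]
#9=b depends on [7:b]
#10=c depends on [8:a, 9:b]
sources: [0:b, 1:a]
N(rest) = Σ N(rest − s) over sources s of rest; N(one piece) = 1:
  size 1 → [10]=1
  size 2 → [8,10]=1  [9,10]=1
  size 3 → [7,9,10]=1  [8,9,10]=2
  size 4 → [6,7,9,10]=1  [7,8,9,10]=3
  size 5 → [6,7,8,9,10]=4
  size 6 → [5,6,7,8,9,10]=4
  size 7 → [4,5,6,7,8,9,10]=4
  size 8 → [0,4,5,6,7,8,9,10]=4  [3,4,5,6,7,8,9,10]=4
  size 9 → [0,3,4,5,6,7,8,9,10]=8  [2,3,4,5,6,7,8,9,10]=4
  first=0(b) contributes 4
  first=1(a) contributes 12
|[w]| = 16

16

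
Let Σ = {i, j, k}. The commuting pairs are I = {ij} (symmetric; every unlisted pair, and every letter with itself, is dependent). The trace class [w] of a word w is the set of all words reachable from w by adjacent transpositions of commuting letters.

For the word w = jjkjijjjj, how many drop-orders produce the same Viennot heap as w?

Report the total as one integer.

drop 0:j onto floor
drop 1:j onto {0:j}
drop 2:k onto {1:j}
drop 3:j onto {2:k}
drop 4:i onto {2:k}
drop 5:j onto {3:j}
drop 6:j onto {5:j}
drop 7:j onto {6:j}
drop 8:j onto {7:j}
ground layer = {0:j}
drop-orders for the pieces not yet dropped (sum over which currently-grounded one goes next):
  1 to go: {4} 1  {8} 1
  2 to go: {4,8} 2  {7,8} 1
  3 to go: {4,7,8} 3  {6,7,8} 1
  4 to go: {4,6,7,8} 4  {5,6,7,8} 1
  5 to go: {3,5,6,7,8} 1  {4,5,6,7,8} 5
  6 to go: {3,4,5,6,7,8} 6
  7 to go: {2,3,4,5,6,7,8} 6
  if 0:j drops first: 6 orders

6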